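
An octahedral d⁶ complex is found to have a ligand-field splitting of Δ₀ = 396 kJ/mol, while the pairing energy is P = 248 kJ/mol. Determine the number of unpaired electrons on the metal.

Since Δ₀ = 396 kJ/mol > P = 248 kJ/mol, the complex adopts the low-spin configuration.
That gives t2g^6 e_g^0.
Unpaired electrons: 0.

0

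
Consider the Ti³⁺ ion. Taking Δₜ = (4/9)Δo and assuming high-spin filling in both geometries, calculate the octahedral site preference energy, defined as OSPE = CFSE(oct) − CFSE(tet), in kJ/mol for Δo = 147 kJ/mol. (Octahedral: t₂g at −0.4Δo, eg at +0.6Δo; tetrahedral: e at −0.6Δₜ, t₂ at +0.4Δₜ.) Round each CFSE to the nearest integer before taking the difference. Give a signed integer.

Ti is in group 4, so Ti³⁺ is d¹ (4 − 3 = 1).
Octahedral (high-spin): t₂g¹ eg⁰, CFSE = 1(−0.4) + 0(+0.6) = -0.4Δo = -0.4 × 147 = -59 kJ/mol.
Tetrahedral e¹ t₂⁰ gives -0.6Δₜ = -0.6 × (4/9) × 147 = -39 kJ/mol.
Subtracting, OSPE = -59 − (-39) = -20 kJ/mol.

-20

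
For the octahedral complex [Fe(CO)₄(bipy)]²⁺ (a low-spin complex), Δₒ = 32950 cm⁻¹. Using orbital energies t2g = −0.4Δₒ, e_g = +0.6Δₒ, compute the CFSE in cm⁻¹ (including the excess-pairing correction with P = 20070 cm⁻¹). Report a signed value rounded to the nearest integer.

-38940

Ligand charges: 4×(+0) from CO and 1×(+0) from bipy sum to +0; with overall charge +2, Fe is +2.
Group 8 minus oxidation state +2 gives a d⁶ configuration for Fe²⁺.
The d⁶ electrons fill as t2g^6 e_g^0.
Orbital CFSE = 6(-0.4) + 0(0.6) = -2.4Δₒ = -2.4 × 32950 = -79080 cm⁻¹.
Relative to high-spin t2g^4 e_g^2 (1 paired), the low-spin configuration has 2 additional pairs, contributing +2 × 20070 = +40140 cm⁻¹.
Combining: -79080 + 40140 = -38940 cm⁻¹.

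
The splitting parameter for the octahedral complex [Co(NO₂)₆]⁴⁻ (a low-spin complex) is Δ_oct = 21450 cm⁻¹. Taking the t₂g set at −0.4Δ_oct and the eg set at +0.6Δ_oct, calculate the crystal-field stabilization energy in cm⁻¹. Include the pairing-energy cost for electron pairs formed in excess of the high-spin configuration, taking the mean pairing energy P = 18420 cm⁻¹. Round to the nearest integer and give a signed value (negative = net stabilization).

Each NO₂⁻ contributes -1; 6 × (-1) = -6. With overall charge -4, Co is in the +2 oxidation state.
Group 9 minus oxidation state +2 gives a d⁷ configuration for Co²⁺.
The d⁷ electrons fill as t₂g⁶ eg¹.
The orbital stabilization is -1.8Δ_oct = -1.8 × 21450 = -38610 cm⁻¹.
Pairing penalty: 3 pairs vs 2 in the high-spin reference → 1 extra × P = 18420 cm⁻¹.
Overall CFSE = -38610 + 18420 = -20190 cm⁻¹.

-20190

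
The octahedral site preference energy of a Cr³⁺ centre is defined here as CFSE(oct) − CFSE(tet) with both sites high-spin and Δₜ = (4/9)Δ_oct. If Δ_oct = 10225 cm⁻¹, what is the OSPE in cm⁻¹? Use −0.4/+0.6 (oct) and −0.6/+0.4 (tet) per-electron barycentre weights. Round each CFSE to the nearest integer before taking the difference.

-8634

Cr³⁺: group 6, so d-count = 6 − 3 = 3.
Octahedral high-spin t₂g³ eg⁰: CFSE = -1.2 × 10225 = -12270 cm⁻¹.
Tetrahedral: e² t₂¹, CFSE = 2(−0.6) + 1(+0.4) = -0.8Δₜ = -0.8 × (4/9) × 10225 = -3636 cm⁻¹.
OSPE = CFSE(oct) − CFSE(tet) = -12270 − (-3636) = -8634 cm⁻¹.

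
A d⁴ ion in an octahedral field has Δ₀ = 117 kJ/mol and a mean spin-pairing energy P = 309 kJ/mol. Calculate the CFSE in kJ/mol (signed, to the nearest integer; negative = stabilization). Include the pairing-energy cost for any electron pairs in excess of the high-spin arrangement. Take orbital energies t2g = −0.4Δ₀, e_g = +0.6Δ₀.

-70

Since Δ₀ = 117 kJ/mol < P = 309 kJ/mol, the complex adopts the high-spin configuration.
Filling d⁴ accordingly: t2g^3 e_g^1.
Orbital CFSE = -0.6Δ₀ = -0.6 × 117 = -70 kJ/mol.
High-spin has no excess pairs, so no pairing correction applies.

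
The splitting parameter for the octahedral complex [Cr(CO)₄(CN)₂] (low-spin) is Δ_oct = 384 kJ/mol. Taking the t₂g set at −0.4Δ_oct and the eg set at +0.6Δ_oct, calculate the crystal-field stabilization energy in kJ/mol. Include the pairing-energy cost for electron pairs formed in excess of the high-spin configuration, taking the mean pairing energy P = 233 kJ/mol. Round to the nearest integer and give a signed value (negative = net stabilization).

Ligand charges: 4×(+0) from CO and 2×(-1) from CN⁻ sum to -2; with overall charge +0, Cr is +2.
Cr²⁺: group 6, so d-count = 6 − 2 = 4.
Electron filling gives t₂g⁴ eg⁰.
Orbital CFSE = 4(-0.4) + 0(0.6) = -1.6Δ_oct = -1.6 × 384 = -614 kJ/mol.
High-spin d⁴ would be t₂g³ eg¹ with 0 pairs; low-spin has 1, so 1 excess pair costs +1P = +233 kJ/mol.
Net CFSE = -614 + 233 = -381 kJ/mol.

-381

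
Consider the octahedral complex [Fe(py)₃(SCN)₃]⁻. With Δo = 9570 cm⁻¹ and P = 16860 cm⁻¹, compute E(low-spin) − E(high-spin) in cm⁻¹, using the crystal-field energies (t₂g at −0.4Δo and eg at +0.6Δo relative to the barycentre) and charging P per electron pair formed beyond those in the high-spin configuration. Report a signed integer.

Ligand charges: 3×(+0) from py and 3×(-1) from SCN⁻ sum to -3; with overall charge -1, Fe is +2.
Group 8 minus oxidation state +2 gives a d⁶ configuration for Fe²⁺.
High-spin d⁶ fills as t₂g⁴ eg² with CFSE 4(−0.4) + 2(+0.6) = -0.4Δo = -3828 cm⁻¹.
Low-spin t₂g⁶ eg⁰ gives -2.4Δo = -22968 cm⁻¹, but forming 2 extra pairs costs 2P = 33720 cm⁻¹, so E(LS) = -22968 + 33720 = 10752 cm⁻¹.
The difference is 10752 − (-3828) = 14580 cm⁻¹, so high-spin lies lower.

14580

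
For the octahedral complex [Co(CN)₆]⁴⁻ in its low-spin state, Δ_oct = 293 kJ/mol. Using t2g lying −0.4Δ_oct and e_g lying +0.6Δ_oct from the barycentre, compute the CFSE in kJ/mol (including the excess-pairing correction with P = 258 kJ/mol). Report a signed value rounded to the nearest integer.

Each CN⁻ contributes -1; 6 × (-1) = -6. With overall charge -4, Co is in the +2 oxidation state.
Co sits in group 9; removing 2 electrons leaves Co²⁺ with 9 − 2 = 7 d electrons.
Configuration: t2g^6 e_g^1.
CFSE(orbital) = 6×(-0.4Δ_oct) + 1×(0.6Δ_oct) = -1.8Δ_oct; with Δ_oct = 293 kJ/mol that is -527 kJ/mol.
Relative to high-spin t2g^5 e_g^2 (2 paired), the low-spin configuration has 1 additional pair, contributing +1 × 258 = +258 kJ/mol.
Combining: -527 + 258 = -269 kJ/mol.

-269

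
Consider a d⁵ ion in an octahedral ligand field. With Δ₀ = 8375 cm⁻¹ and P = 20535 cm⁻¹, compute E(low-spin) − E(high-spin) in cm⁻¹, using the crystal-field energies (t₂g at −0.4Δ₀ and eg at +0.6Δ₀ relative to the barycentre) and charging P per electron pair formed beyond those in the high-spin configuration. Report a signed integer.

High-spin d⁵ fills as t₂g³ eg² with CFSE 3(−0.4) + 2(+0.6) = 0.0Δ₀ = 0 cm⁻¹.
For low-spin the configuration is t₂g⁵ eg⁰: orbital energy -2.0 × 8375 = -16750 cm⁻¹, and 2 additional pairs relative to high-spin add 41070 cm⁻¹, giving 24320 cm⁻¹.
E(LS) − E(HS) = 24320 − (0) = 24320 cm⁻¹.

24320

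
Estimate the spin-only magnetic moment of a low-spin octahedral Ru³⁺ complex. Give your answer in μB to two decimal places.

1.73 μB

Ru³⁺: group 8, so d-count = 8 − 3 = 5.
Configuration: t₂g⁵ eg⁰ → 1 unpaired electron.
μ(spin-only) = √[1(1+2)] = √3 ≈ 1.73 μB.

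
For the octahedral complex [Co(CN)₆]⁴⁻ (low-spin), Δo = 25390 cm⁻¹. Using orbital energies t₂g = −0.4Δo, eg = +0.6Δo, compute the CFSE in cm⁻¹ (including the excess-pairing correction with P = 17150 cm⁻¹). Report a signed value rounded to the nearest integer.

Each CN⁻ contributes -1; 6 × (-1) = -6. With overall charge -4, Co is in the +2 oxidation state.
Co is in group 9, so Co²⁺ is d⁷ (9 − 2 = 7).
Configuration: t₂g⁶ eg¹.
The orbital stabilization is -1.8Δo = -1.8 × 25390 = -45702 cm⁻¹.
Pairing penalty: 3 pairs vs 2 in the high-spin reference → 1 extra × P = 17150 cm⁻¹.
Net CFSE = -45702 + 17150 = -28552 cm⁻¹.

-28552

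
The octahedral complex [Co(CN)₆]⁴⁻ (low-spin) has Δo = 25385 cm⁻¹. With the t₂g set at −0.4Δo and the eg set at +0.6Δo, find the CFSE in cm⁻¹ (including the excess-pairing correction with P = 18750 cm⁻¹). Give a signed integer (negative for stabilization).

-26943

Each CN⁻ contributes -1; 6 × (-1) = -6. With overall charge -4, Co is in the +2 oxidation state.
Co²⁺: group 9, so d-count = 9 − 2 = 7.
Configuration: t₂g⁶ eg¹.
The orbital stabilization is -1.8Δo = -1.8 × 25385 = -45693 cm⁻¹.
Pairing penalty: 3 pairs vs 2 in the high-spin reference → 1 extra × P = 18750 cm⁻¹.
Net CFSE = -45693 + 18750 = -26943 cm⁻¹.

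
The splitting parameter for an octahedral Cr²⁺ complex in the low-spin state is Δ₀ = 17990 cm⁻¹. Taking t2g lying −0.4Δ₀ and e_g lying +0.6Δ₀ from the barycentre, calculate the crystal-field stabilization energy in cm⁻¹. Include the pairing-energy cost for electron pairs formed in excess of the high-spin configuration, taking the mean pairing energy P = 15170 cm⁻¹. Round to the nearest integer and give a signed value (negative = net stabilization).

Group 6 minus oxidation state +2 gives a d⁴ configuration for Cr²⁺.
The d⁴ electrons fill as t2g^4 e_g^0.
The orbital stabilization is -1.6Δ₀ = -1.6 × 17990 = -28784 cm⁻¹.
Pairing penalty: 1 pair vs 0 in the high-spin reference → 1 extra × P = 15170 cm⁻¹.
Combining: -28784 + 15170 = -13614 cm⁻¹.

-13614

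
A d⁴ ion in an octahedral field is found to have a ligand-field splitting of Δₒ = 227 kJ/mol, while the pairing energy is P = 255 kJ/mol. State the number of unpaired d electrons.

4

Here Δₒ < P (227 < 255), so the high-spin state is favoured.
Configuration: t2g^3 e_g^1.
Unpaired electrons: 4.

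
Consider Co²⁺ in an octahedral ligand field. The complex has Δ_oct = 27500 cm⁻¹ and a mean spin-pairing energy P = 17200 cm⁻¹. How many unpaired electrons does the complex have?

Group 9 minus oxidation state +2 gives a d⁷ configuration for Co²⁺.
Here Δ_oct > P (27500 > 17200), so the low-spin state is favoured.
Filling d⁷ accordingly: t₂g⁶ eg¹.
Unpaired electrons: 1.

1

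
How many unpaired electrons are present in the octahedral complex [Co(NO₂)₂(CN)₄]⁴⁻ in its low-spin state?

1

Ligand charges: 2×(-1) from NO₂⁻ and 4×(-1) from CN⁻ sum to -6; with overall charge -4, Co is +2.
Co sits in group 9; removing 2 electrons leaves Co²⁺ with 9 − 2 = 7 d electrons.
Configuration: t2g^6 e_g^1, giving 1 unpaired electron.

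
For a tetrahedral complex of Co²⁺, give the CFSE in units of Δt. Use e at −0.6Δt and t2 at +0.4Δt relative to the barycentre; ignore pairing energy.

-1.2 Δt

Co²⁺: group 9, so d-count = 9 − 2 = 7.
Tetrahedral splitting is small, so the complex is high-spin.
Configuration: e^4 t2^3.
CFSE = 4(-0.6Δt) + 3(0.4Δt) = -2.4Δt + 1.2Δt = -1.2Δt.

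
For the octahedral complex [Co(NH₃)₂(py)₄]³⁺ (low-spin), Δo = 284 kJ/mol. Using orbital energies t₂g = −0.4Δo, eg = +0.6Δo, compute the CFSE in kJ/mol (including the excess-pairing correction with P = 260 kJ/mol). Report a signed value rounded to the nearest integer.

-162

Ligand charges: 2×(+0) from NH₃ and 4×(+0) from py sum to +0; with overall charge +3, Co is +3.
Co³⁺: group 9, so d-count = 9 − 3 = 6.
The d⁶ electrons fill as t₂g⁶ eg⁰.
Orbital CFSE = 6(-0.4) + 0(0.6) = -2.4Δo = -2.4 × 284 = -682 kJ/mol.
High-spin d⁶ would be t₂g⁴ eg² with 1 pair; low-spin has 3, so 2 excess pairs cost +2P = +520 kJ/mol.
Overall CFSE = -682 + 520 = -162 kJ/mol.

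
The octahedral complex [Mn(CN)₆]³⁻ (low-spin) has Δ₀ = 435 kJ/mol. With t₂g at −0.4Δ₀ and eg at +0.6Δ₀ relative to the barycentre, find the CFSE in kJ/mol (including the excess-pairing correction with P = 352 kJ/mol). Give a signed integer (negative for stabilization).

Each CN⁻ contributes -1; 6 × (-1) = -6. With overall charge -3, Mn is in the +3 oxidation state.
Mn sits in group 7; removing 3 electrons leaves Mn³⁺ with 7 − 3 = 4 d electrons.
The d⁴ electrons fill as t₂g⁴ eg⁰.
The orbital stabilization is -1.6Δ₀ = -1.6 × 435 = -696 kJ/mol.
High-spin d⁴ would be t₂g³ eg¹ with 0 pairs; low-spin has 1, so 1 excess pair costs +1P = +352 kJ/mol.
Overall CFSE = -696 + 352 = -344 kJ/mol.

-344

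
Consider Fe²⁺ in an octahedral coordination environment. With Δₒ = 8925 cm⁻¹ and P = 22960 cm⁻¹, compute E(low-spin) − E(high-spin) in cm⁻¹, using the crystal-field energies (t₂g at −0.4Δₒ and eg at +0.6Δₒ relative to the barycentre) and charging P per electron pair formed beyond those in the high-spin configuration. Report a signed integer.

Group 8 minus oxidation state +2 gives a d⁶ configuration for Fe²⁺.
In the high-spin limit (t₂g⁴ eg²) the orbital term is -0.4Δₒ = -3570 cm⁻¹, with no excess pairing.
Low-spin: t₂g⁶ eg⁰, orbital CFSE = -2.4Δₒ = -21420 cm⁻¹; plus 2 excess pairs × P = +45920 cm⁻¹; total 24500 cm⁻¹.
The difference is 24500 − (-3570) = 28070 cm⁻¹, so high-spin lies lower.

28070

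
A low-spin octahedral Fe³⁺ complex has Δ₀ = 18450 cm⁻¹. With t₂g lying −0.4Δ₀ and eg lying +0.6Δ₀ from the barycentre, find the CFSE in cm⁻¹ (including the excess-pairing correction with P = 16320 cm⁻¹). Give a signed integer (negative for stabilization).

Fe sits in group 8; removing 3 electrons leaves Fe³⁺ with 8 − 3 = 5 d electrons.
Configuration: t₂g⁵ eg⁰.
CFSE(orbital) = 5×(-0.4Δ₀) + 0×(0.6Δ₀) = -2.0Δ₀; with Δ₀ = 18450 cm⁻¹ that is -36900 cm⁻¹.
Relative to high-spin t₂g³ eg² (0 paired), the low-spin configuration has 2 additional pairs, contributing +2 × 16320 = +32640 cm⁻¹.
Overall CFSE = -36900 + 32640 = -4260 cm⁻¹.

-4260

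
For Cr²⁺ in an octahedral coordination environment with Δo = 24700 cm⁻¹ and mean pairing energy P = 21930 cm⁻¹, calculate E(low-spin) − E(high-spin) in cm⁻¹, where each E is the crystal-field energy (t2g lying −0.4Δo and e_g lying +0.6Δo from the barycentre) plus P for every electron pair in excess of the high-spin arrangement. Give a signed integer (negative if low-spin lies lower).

Group 6 minus oxidation state +2 gives a d⁴ configuration for Cr²⁺.
High-spin: t2g^3 e_g^1, CFSE = -0.6Δo = -14820 cm⁻¹.
For low-spin the configuration is t2g^4 e_g^0: orbital energy -1.6 × 24700 = -39520 cm⁻¹, and 1 additional pair relative to high-spin adds 21930 cm⁻¹, giving -17590 cm⁻¹.
The difference is -17590 − (-14820) = -2770 cm⁻¹, so low-spin lies lower.

-2770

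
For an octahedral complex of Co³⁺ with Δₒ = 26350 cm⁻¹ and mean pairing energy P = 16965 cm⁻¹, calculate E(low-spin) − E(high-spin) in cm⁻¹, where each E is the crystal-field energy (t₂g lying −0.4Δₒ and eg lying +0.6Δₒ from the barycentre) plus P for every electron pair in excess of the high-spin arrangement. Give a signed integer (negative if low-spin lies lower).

-18770

Co³⁺: group 9, so d-count = 9 − 3 = 6.
In the high-spin limit (t₂g⁴ eg²) the orbital term is -0.4Δₒ = -10540 cm⁻¹, with no excess pairing.
Low-spin: t₂g⁶ eg⁰, orbital CFSE = -2.4Δₒ = -63240 cm⁻¹; plus 2 excess pairs × P = +33930 cm⁻¹; total -29310 cm⁻¹.
Thus E(LS) − E(HS) = -18770 cm⁻¹.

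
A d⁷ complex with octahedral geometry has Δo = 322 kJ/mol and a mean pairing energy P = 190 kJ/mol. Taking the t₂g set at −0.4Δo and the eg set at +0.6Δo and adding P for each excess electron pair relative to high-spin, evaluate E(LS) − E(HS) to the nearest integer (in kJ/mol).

-132

High-spin: t₂g⁵ eg², CFSE = -0.8Δo = -258 kJ/mol.
Low-spin: t₂g⁶ eg¹, orbital CFSE = -1.8Δo = -580 kJ/mol; plus 1 excess pair × P = +190 kJ/mol; total -390 kJ/mol.
Thus E(LS) − E(HS) = -132 kJ/mol.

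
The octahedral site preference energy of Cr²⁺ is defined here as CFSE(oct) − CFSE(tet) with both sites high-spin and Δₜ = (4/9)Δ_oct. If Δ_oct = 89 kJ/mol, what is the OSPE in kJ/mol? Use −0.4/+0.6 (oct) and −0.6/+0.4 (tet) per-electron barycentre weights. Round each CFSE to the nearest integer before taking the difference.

Cr²⁺: group 6, so d-count = 6 − 2 = 4.
In an octahedral site d⁴ (HS) is t2g^3 e_g^1, giving CFSE(oct) = -0.6Δ_oct = -53 kJ/mol.
Tetrahedral e^2 t2^2 gives -0.4Δₜ = -0.4 × (4/9) × 89 = -16 kJ/mol.
OSPE = -53 − (-16) = -37 kJ/mol.

-37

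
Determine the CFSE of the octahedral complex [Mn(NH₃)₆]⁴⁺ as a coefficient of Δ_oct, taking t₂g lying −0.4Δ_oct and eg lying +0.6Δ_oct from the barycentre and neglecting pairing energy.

NH₃ is neutral, so the +4 overall charge sits on Mn: oxidation state +4.
Mn sits in group 7; removing 4 electrons leaves Mn⁴⁺ with 7 − 4 = 3 d electrons.
Configuration: t₂g³ eg⁰.
CFSE = 3(-0.4Δ_oct) + 0(0.6Δ_oct) = -1.2Δ_oct + 0.0Δ_oct = -1.2Δ_oct.

-1.2 Δ_oct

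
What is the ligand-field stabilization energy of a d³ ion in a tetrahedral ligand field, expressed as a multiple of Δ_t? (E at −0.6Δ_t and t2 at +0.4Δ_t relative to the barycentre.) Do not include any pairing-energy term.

With tetrahedral geometry the complex is necessarily high-spin.
Configuration: e^2 t2^1.
CFSE = 2(-0.6Δ_t) + 1(0.4Δ_t) = -1.2Δ_t + 0.4Δ_t = -0.8Δ_t.

-0.8 Δ_t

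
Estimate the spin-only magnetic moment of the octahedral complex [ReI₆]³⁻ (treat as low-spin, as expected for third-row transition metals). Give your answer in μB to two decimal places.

2.83 μB

Each I⁻ contributes -1; 6 × (-1) = -6. With overall charge -3, Re is in the +3 oxidation state.
Re is in group 7, so Re³⁺ is d⁴ (7 − 3 = 4).
Configuration: t₂g⁴ eg⁰ → 2 unpaired electrons.
μ(spin-only) = √[2(2+2)] = √8 ≈ 2.83 μB.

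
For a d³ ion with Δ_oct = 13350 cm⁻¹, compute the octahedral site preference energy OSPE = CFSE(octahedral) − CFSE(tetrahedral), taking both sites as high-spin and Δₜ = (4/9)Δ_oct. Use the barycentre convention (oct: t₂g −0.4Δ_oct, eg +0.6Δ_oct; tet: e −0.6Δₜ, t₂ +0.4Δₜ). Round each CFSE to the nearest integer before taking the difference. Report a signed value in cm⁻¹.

Octahedral (high-spin): t2g^3 e_g^0, CFSE = 3(−0.4) + 0(+0.6) = -1.2Δ_oct = -1.2 × 13350 = -16020 cm⁻¹.
Tetrahedral: e^2 t2^1, CFSE = 2(−0.6) + 1(+0.4) = -0.8Δₜ = -0.8 × (4/9) × 13350 = -4747 cm⁻¹.
Subtracting, OSPE = -16020 − (-4747) = -11273 cm⁻¹.

-11273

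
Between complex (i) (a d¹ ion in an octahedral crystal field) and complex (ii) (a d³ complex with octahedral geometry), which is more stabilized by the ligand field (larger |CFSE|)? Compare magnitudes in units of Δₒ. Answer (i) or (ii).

(ii)

(i): t2g^1 e_g^0, CFSE = -0.4Δₒ.
(ii): t₂g³ eg⁰, CFSE = -1.2Δₒ.
So (ii) has the larger |CFSE|.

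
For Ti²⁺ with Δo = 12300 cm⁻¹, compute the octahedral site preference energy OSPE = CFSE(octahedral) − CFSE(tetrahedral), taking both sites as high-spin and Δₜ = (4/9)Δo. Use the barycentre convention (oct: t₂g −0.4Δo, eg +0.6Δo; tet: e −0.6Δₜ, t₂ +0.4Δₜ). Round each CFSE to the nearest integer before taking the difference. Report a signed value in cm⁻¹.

Ti²⁺: group 4, so d-count = 4 − 2 = 2.
Octahedral (high-spin): t2g^2 e_g^0, CFSE = 2(−0.4) + 0(+0.6) = -0.8Δo = -0.8 × 12300 = -9840 cm⁻¹.
Tetrahedral e^2 t2^0 gives -1.2Δₜ = -1.2 × (4/9) × 12300 = -6560 cm⁻¹.
Subtracting, OSPE = -9840 − (-6560) = -3280 cm⁻¹.

-3280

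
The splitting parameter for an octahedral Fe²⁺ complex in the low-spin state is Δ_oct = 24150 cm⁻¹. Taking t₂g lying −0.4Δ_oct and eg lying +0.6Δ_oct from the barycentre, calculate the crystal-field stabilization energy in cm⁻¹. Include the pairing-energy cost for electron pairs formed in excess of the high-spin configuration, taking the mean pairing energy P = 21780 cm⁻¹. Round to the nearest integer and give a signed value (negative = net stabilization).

Fe sits in group 8; removing 2 electrons leaves Fe²⁺ with 8 − 2 = 6 d electrons.
Electron filling gives t₂g⁶ eg⁰.
Orbital CFSE = 6(-0.4) + 0(0.6) = -2.4Δ_oct = -2.4 × 24150 = -57960 cm⁻¹.
Pairing penalty: 3 pairs vs 1 in the high-spin reference → 2 extra × P = 43560 cm⁻¹.
Net CFSE = -57960 + 43560 = -14400 cm⁻¹.

-14400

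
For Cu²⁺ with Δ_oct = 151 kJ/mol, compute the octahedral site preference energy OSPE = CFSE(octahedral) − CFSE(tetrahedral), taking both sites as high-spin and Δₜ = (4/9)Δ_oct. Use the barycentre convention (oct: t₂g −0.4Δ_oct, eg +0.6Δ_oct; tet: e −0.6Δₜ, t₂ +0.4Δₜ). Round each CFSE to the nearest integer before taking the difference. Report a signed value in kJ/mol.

Group 11 minus oxidation state +2 gives a d⁹ configuration for Cu²⁺.
Octahedral (high-spin): t₂g⁶ eg³, CFSE = 6(−0.4) + 3(+0.6) = -0.6Δ_oct = -0.6 × 151 = -91 kJ/mol.
Tetrahedral: e⁴ t₂⁵, CFSE = 4(−0.6) + 5(+0.4) = -0.4Δₜ = -0.4 × (4/9) × 151 = -27 kJ/mol.
Subtracting, OSPE = -91 − (-27) = -64 kJ/mol.

-64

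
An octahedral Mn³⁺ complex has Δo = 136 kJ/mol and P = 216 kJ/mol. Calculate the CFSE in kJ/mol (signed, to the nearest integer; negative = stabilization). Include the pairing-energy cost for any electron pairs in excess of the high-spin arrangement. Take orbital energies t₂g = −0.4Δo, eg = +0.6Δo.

-82

Mn³⁺: group 7, so d-count = 7 − 3 = 4.
Since Δo = 136 kJ/mol < P = 216 kJ/mol, the complex adopts the high-spin configuration.
Configuration: t₂g³ eg¹.
Orbital CFSE = -0.6Δo = -0.6 × 136 = -82 kJ/mol.
High-spin has no excess pairs, so no pairing correction applies.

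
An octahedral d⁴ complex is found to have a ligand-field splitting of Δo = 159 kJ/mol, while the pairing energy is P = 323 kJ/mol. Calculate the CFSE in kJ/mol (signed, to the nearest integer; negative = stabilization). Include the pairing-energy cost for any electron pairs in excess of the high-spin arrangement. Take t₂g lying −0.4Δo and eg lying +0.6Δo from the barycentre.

-95

Here Δo < P (159 < 323), so the high-spin state is favoured.
That gives t₂g³ eg¹.
Orbital CFSE = -0.6Δo = -0.6 × 159 = -95 kJ/mol.
High-spin has no excess pairs, so no pairing correction applies.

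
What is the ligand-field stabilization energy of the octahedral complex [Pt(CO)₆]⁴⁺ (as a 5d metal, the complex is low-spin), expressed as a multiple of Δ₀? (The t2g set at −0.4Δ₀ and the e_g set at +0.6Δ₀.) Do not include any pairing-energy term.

-2.4 Δ₀

CO is neutral, so the +4 overall charge sits on Pt: oxidation state +4.
Pt sits in group 10; removing 4 electrons leaves Pt⁴⁺ with 10 − 4 = 6 d electrons.
Configuration: t2g^6 e_g^0.
CFSE = 6(-0.4Δ₀) + 0(0.6Δ₀) = -2.4Δ₀ + 0.0Δ₀ = -2.4Δ₀.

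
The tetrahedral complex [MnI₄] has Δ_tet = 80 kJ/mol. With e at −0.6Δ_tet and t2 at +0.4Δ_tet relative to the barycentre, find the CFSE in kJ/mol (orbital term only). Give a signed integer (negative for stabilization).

-64

Each I⁻ contributes -1; 4 × (-1) = -4. With overall charge +0, Mn is in the +4 oxidation state.
Mn is in group 7, so Mn⁴⁺ is d³ (7 − 4 = 3).
Tetrahedral fields are weak (Δₜ ≈ 4/9 Δₒ), so electrons fill high-spin.
The d³ electrons fill as e^2 t2^1.
The orbital stabilization is -0.8Δ_tet = -0.8 × 80 = -64 kJ/mol.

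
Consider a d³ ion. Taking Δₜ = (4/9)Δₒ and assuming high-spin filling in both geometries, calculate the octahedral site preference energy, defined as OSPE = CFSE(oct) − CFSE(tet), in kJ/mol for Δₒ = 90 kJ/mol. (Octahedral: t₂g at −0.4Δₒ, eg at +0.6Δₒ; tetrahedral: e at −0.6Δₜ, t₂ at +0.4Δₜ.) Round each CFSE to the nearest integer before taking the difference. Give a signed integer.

In an octahedral site d³ (HS) is t2g^3 e_g^0, giving CFSE(oct) = -1.2Δₒ = -108 kJ/mol.
In a tetrahedral site the filling is e^2 t2^1: CFSE(tet) = -0.8Δₜ = -0.8 × (4/9)(90) = -32 kJ/mol.
OSPE = -108 − (-32) = -76 kJ/mol.

-76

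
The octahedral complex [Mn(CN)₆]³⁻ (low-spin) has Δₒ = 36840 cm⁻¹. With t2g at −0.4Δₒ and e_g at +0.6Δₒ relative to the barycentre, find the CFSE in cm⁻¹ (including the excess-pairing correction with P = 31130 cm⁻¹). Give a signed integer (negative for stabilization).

-27814

Each CN⁻ contributes -1; 6 × (-1) = -6. With overall charge -3, Mn is in the +3 oxidation state.
Mn is in group 7, so Mn³⁺ is d⁴ (7 − 3 = 4).
Electron filling gives t2g^4 e_g^0.
The orbital stabilization is -1.6Δₒ = -1.6 × 36840 = -58944 cm⁻¹.
Relative to high-spin t2g^3 e_g^1 (0 paired), the low-spin configuration has 1 additional pair, contributing +1 × 31130 = +31130 cm⁻¹.
Net CFSE = -58944 + 31130 = -27814 cm⁻¹.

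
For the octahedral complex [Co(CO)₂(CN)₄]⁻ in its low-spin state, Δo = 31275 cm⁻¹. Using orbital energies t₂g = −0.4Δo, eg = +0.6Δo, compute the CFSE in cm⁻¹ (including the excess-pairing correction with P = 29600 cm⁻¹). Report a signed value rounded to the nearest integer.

-15860

Ligand charges: 2×(+0) from CO and 4×(-1) from CN⁻ sum to -4; with overall charge -1, Co is +3.
Group 9 minus oxidation state +3 gives a d⁶ configuration for Co³⁺.
Configuration: t₂g⁶ eg⁰.
Orbital CFSE = 6(-0.4) + 0(0.6) = -2.4Δo = -2.4 × 31275 = -75060 cm⁻¹.
Pairing penalty: 3 pairs vs 1 in the high-spin reference → 2 extra × P = 59200 cm⁻¹.
Overall CFSE = -75060 + 59200 = -15860 cm⁻¹.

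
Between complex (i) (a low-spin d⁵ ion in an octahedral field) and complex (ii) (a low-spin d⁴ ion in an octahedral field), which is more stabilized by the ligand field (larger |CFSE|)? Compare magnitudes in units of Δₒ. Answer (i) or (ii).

(i): t₂g⁵ eg⁰, CFSE = -2.0Δₒ.
(ii): t2g^4 e_g^0, CFSE = -1.6Δₒ.
So (i) has the larger |CFSE|.

(i)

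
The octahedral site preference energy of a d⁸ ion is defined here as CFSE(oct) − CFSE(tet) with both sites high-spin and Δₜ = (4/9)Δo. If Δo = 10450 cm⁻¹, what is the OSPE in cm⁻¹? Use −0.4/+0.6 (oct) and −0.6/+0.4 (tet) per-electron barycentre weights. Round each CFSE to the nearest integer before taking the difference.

Octahedral (high-spin): t2g^6 e_g^2, CFSE = 6(−0.4) + 2(+0.6) = -1.2Δo = -1.2 × 10450 = -12540 cm⁻¹.
Tetrahedral: e^4 t2^4, CFSE = 4(−0.6) + 4(+0.4) = -0.8Δₜ = -0.8 × (4/9) × 10450 = -3716 cm⁻¹.
OSPE = -12540 − (-3716) = -8824 cm⁻¹.

-8824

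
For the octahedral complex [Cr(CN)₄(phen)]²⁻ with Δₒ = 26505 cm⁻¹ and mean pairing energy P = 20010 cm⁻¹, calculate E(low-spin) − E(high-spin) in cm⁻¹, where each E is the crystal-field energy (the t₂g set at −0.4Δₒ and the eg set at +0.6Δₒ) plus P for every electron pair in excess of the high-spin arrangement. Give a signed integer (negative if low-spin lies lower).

Ligand charges: 4×(-1) from CN⁻ and 1×(+0) from phen sum to -4; with overall charge -2, Cr is +2.
Group 6 minus oxidation state +2 gives a d⁴ configuration for Cr²⁺.
In the high-spin limit (t₂g³ eg¹) the orbital term is -0.6Δₒ = -15903 cm⁻¹, with no excess pairing.
For low-spin the configuration is t₂g⁴ eg⁰: orbital energy -1.6 × 26505 = -42408 cm⁻¹, and 1 additional pair relative to high-spin adds 20010 cm⁻¹, giving -22398 cm⁻¹.
The difference is -22398 − (-15903) = -6495 cm⁻¹, so low-spin lies lower.

-6495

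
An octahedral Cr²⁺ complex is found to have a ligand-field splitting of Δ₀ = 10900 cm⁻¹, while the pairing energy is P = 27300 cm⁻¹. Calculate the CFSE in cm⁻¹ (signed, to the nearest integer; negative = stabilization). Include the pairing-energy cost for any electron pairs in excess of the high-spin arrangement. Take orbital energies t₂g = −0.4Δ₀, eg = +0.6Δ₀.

Group 6 minus oxidation state +2 gives a d⁴ configuration for Cr²⁺.
Δ₀ < P, so pairing is avoided: the ground state is high-spin.
That gives t₂g³ eg¹.
Orbital CFSE = -0.6Δ₀ = -0.6 × 10900 = -6540 cm⁻¹.
High-spin has no excess pairs, so no pairing correction applies.

-6540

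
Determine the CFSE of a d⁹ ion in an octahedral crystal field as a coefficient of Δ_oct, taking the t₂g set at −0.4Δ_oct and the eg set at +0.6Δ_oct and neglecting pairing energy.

-0.6 Δ_oct

Configuration: t₂g⁶ eg³.
CFSE = 6(-0.4Δ_oct) + 3(0.6Δ_oct) = -2.4Δ_oct + 1.8Δ_oct = -0.6Δ_oct.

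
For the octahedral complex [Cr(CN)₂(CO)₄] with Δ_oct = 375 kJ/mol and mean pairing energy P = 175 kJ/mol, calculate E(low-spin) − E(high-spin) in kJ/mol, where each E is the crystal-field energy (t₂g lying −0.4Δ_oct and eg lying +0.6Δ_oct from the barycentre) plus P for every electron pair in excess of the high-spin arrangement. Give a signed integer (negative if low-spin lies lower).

Ligand charges: 2×(-1) from CN⁻ and 4×(+0) from CO sum to -2; with overall charge +0, Cr is +2.
Cr sits in group 6; removing 2 electrons leaves Cr²⁺ with 6 − 2 = 4 d electrons.
In the high-spin limit (t₂g³ eg¹) the orbital term is -0.6Δ_oct = -225 kJ/mol, with no excess pairing.
Low-spin: t₂g⁴ eg⁰, orbital CFSE = -1.6Δ_oct = -600 kJ/mol; plus 1 excess pair × P = +175 kJ/mol; total -425 kJ/mol.
Thus E(LS) − E(HS) = -200 kJ/mol.

-200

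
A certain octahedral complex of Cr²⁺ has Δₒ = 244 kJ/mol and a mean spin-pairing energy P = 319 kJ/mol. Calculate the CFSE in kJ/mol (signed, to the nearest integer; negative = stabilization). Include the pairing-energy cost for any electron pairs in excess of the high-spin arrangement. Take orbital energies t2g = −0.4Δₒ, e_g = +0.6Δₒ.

-146

Cr²⁺: group 6, so d-count = 6 − 2 = 4.
Here Δₒ < P (244 < 319), so the high-spin state is favoured.
Configuration: t2g^3 e_g^1.
Orbital CFSE = -0.6Δₒ = -0.6 × 244 = -146 kJ/mol.
High-spin has no excess pairs, so no pairing correction applies.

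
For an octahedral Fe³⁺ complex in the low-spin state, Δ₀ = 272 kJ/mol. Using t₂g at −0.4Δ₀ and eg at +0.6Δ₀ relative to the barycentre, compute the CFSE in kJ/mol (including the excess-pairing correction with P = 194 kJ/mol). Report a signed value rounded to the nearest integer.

-156

Group 8 minus oxidation state +3 gives a d⁵ configuration for Fe³⁺.
Electron filling gives t₂g⁵ eg⁰.
Orbital CFSE = 5(-0.4) + 0(0.6) = -2.0Δ₀ = -2.0 × 272 = -544 kJ/mol.
Pairing penalty: 2 pairs vs 0 in the high-spin reference → 2 extra × P = 388 kJ/mol.
Net CFSE = -544 + 388 = -156 kJ/mol.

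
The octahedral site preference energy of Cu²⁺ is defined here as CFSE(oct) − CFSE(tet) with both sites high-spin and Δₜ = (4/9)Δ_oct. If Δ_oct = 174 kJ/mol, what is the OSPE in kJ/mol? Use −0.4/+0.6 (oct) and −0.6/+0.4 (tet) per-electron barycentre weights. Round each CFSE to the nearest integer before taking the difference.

Cu is in group 11, so Cu²⁺ is d⁹ (11 − 2 = 9).
Octahedral high-spin t2g^6 e_g^3: CFSE = -0.6 × 174 = -104 kJ/mol.
In a tetrahedral site the filling is e^4 t2^5: CFSE(tet) = -0.4Δₜ = -0.4 × (4/9)(174) = -31 kJ/mol.
Subtracting, OSPE = -104 − (-31) = -73 kJ/mol.

-73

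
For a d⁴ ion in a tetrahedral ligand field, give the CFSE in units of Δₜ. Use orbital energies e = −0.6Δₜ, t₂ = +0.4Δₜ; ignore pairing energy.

Tetrahedral fields are weak (Δₜ ≈ 4/9 Δₒ), so electrons fill high-spin.
Configuration: e² t₂².
CFSE = 2(-0.6Δₜ) + 2(0.4Δₜ) = -1.2Δₜ + 0.8Δₜ = -0.4Δₜ.

-0.4 Δₜ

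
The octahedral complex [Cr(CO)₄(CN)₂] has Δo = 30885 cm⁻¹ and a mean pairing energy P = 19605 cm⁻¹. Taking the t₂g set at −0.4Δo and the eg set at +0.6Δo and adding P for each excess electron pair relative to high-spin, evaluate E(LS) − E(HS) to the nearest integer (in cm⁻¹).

-11280

Ligand charges: 4×(+0) from CO and 2×(-1) from CN⁻ sum to -2; with overall charge +0, Cr is +2.
Group 6 minus oxidation state +2 gives a d⁴ configuration for Cr²⁺.
High-spin d⁴ fills as t₂g³ eg¹ with CFSE 3(−0.4) + 1(+0.6) = -0.6Δo = -18531 cm⁻¹.
Low-spin: t₂g⁴ eg⁰, orbital CFSE = -1.6Δo = -49416 cm⁻¹; plus 1 excess pair × P = +19605 cm⁻¹; total -29811 cm⁻¹.
The difference is -29811 − (-18531) = -11280 cm⁻¹, so low-spin lies lower.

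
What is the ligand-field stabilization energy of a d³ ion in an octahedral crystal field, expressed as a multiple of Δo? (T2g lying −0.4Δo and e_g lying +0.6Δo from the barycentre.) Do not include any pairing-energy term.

Configuration: t2g^3 e_g^0.
CFSE = 3(-0.4Δo) + 0(0.6Δo) = -1.2Δo + 0.0Δo = -1.2Δo.

-1.2 Δo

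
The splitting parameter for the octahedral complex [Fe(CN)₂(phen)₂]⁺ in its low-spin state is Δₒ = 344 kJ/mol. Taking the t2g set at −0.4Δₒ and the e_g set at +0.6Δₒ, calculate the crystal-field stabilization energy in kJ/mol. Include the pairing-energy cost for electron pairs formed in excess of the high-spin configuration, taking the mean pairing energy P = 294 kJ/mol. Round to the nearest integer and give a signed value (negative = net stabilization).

-100

Ligand charges: 2×(-1) from CN⁻ and 2×(+0) from phen sum to -2; with overall charge +1, Fe is +3.
Fe sits in group 8; removing 3 electrons leaves Fe³⁺ with 8 − 3 = 5 d electrons.
Electron filling gives t2g^5 e_g^0.
Orbital CFSE = 5(-0.4) + 0(0.6) = -2.0Δₒ = -2.0 × 344 = -688 kJ/mol.
Relative to high-spin t2g^3 e_g^2 (0 paired), the low-spin configuration has 2 additional pairs, contributing +2 × 294 = +588 kJ/mol.
Overall CFSE = -688 + 588 = -100 kJ/mol.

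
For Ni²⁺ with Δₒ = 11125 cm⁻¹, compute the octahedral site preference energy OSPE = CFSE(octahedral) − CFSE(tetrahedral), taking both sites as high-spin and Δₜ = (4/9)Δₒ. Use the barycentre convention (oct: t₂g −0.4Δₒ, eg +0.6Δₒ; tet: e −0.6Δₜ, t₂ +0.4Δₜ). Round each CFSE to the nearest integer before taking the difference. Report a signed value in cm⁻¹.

-9394

Ni is in group 10, so Ni²⁺ is d⁸ (10 − 2 = 8).
Octahedral high-spin t₂g⁶ eg²: CFSE = -1.2 × 11125 = -13350 cm⁻¹.
Tetrahedral: e⁴ t₂⁴, CFSE = 4(−0.6) + 4(+0.4) = -0.8Δₜ = -0.8 × (4/9) × 11125 = -3956 cm⁻¹.
Subtracting, OSPE = -13350 − (-3956) = -9394 cm⁻¹.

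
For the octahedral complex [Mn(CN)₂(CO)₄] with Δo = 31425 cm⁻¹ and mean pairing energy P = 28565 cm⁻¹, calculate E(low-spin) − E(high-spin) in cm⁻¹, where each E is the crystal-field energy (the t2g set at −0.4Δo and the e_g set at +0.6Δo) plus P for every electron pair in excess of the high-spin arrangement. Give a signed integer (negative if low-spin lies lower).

Ligand charges: 2×(-1) from CN⁻ and 4×(+0) from CO sum to -2; with overall charge +0, Mn is +2.
Mn sits in group 7; removing 2 electrons leaves Mn²⁺ with 7 − 2 = 5 d electrons.
In the high-spin limit (t2g^3 e_g^2) the orbital term is 0.0Δo = 0 cm⁻¹, with no excess pairing.
For low-spin the configuration is t2g^5 e_g^0: orbital energy -2.0 × 31425 = -62850 cm⁻¹, and 2 additional pairs relative to high-spin add 57130 cm⁻¹, giving -5720 cm⁻¹.
Thus E(LS) − E(HS) = -5720 cm⁻¹.

-5720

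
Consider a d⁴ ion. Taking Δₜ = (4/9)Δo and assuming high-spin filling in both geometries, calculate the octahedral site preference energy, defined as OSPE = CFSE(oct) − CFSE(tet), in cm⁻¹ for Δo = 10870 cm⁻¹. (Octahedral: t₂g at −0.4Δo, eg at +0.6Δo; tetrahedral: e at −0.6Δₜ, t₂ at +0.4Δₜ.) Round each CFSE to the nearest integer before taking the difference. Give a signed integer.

-4590

Octahedral high-spin t2g^3 e_g^1: CFSE = -0.6 × 10870 = -6522 cm⁻¹.
Tetrahedral e^2 t2^2 gives -0.4Δₜ = -0.4 × (4/9) × 10870 = -1932 cm⁻¹.
OSPE = -6522 − (-1932) = -4590 cm⁻¹.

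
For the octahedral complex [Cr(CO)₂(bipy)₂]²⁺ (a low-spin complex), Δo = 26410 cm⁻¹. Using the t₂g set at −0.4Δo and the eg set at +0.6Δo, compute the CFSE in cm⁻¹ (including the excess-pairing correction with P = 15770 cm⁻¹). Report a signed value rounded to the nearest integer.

Ligand charges: 2×(+0) from CO and 2×(+0) from bipy sum to +0; with overall charge +2, Cr is +2.
Cr sits in group 6; removing 2 electrons leaves Cr²⁺ with 6 − 2 = 4 d electrons.
The d⁴ electrons fill as t₂g⁴ eg⁰.
The orbital stabilization is -1.6Δo = -1.6 × 26410 = -42256 cm⁻¹.
Relative to high-spin t₂g³ eg¹ (0 paired), the low-spin configuration has 1 additional pair, contributing +1 × 15770 = +15770 cm⁻¹.
Combining: -42256 + 15770 = -26486 cm⁻¹.

-26486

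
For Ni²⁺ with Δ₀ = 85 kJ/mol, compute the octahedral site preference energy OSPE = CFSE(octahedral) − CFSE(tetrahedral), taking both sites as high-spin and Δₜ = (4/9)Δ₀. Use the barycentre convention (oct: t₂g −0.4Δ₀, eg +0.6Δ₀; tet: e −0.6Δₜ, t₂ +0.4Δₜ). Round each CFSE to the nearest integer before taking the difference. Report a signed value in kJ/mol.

Ni²⁺: group 10, so d-count = 10 − 2 = 8.
Octahedral (high-spin): t₂g⁶ eg², CFSE = 6(−0.4) + 2(+0.6) = -1.2Δ₀ = -1.2 × 85 = -102 kJ/mol.
Tetrahedral e⁴ t₂⁴ gives -0.8Δₜ = -0.8 × (4/9) × 85 = -30 kJ/mol.
OSPE = CFSE(oct) − CFSE(tet) = -102 − (-30) = -72 kJ/mol.

-72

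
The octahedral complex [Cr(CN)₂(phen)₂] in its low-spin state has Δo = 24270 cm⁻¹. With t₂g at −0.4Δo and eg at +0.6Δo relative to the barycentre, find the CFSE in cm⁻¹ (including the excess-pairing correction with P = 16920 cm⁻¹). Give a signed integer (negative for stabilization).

Ligand charges: 2×(-1) from CN⁻ and 2×(+0) from phen sum to -2; with overall charge +0, Cr is +2.
Group 6 minus oxidation state +2 gives a d⁴ configuration for Cr²⁺.
Electron filling gives t₂g⁴ eg⁰.
CFSE(orbital) = 4×(-0.4Δo) + 0×(0.6Δo) = -1.6Δo; with Δo = 24270 cm⁻¹ that is -38832 cm⁻¹.
High-spin d⁴ would be t₂g³ eg¹ with 0 pairs; low-spin has 1, so 1 excess pair costs +1P = +16920 cm⁻¹.
Combining: -38832 + 16920 = -21912 cm⁻¹.

-21912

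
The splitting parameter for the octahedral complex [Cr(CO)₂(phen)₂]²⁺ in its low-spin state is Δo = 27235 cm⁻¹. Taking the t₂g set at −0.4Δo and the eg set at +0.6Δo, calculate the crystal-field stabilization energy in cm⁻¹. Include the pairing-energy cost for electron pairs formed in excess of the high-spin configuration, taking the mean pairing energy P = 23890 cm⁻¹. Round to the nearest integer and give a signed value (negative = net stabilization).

-19686

Ligand charges: 2×(+0) from CO and 2×(+0) from phen sum to +0; with overall charge +2, Cr is +2.
Cr sits in group 6; removing 2 electrons leaves Cr²⁺ with 6 − 2 = 4 d electrons.
Configuration: t₂g⁴ eg⁰.
CFSE(orbital) = 4×(-0.4Δo) + 0×(0.6Δo) = -1.6Δo; with Δo = 27235 cm⁻¹ that is -43576 cm⁻¹.
High-spin d⁴ would be t₂g³ eg¹ with 0 pairs; low-spin has 1, so 1 excess pair costs +1P = +23890 cm⁻¹.
Overall CFSE = -43576 + 23890 = -19686 cm⁻¹.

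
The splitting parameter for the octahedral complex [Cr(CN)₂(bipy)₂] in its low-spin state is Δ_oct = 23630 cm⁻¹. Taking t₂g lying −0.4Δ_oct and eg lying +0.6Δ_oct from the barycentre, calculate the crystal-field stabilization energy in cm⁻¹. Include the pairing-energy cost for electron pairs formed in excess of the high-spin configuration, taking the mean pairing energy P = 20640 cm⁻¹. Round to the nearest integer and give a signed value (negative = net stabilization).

Ligand charges: 2×(-1) from CN⁻ and 2×(+0) from bipy sum to -2; with overall charge +0, Cr is +2.
Cr sits in group 6; removing 2 electrons leaves Cr²⁺ with 6 − 2 = 4 d electrons.
Electron filling gives t₂g⁴ eg⁰.
Orbital CFSE = 4(-0.4) + 0(0.6) = -1.6Δ_oct = -1.6 × 23630 = -37808 cm⁻¹.
Relative to high-spin t₂g³ eg¹ (0 paired), the low-spin configuration has 1 additional pair, contributing +1 × 20640 = +20640 cm⁻¹.
Net CFSE = -37808 + 20640 = -17168 cm⁻¹.

-17168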